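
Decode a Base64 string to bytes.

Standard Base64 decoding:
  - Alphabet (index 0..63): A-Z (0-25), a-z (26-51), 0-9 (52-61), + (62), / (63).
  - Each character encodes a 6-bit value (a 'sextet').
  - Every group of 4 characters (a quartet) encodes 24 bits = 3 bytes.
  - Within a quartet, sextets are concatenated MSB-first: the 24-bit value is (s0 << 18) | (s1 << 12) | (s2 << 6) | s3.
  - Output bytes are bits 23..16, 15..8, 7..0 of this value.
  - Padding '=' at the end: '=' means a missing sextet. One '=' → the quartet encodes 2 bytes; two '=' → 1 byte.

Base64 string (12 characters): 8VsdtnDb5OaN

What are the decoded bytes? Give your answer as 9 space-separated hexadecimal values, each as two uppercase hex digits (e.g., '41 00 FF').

Answer: F1 5B 1D B6 70 DB E4 E6 8D

Derivation:
After char 0 ('8'=60): chars_in_quartet=1 acc=0x3C bytes_emitted=0
After char 1 ('V'=21): chars_in_quartet=2 acc=0xF15 bytes_emitted=0
After char 2 ('s'=44): chars_in_quartet=3 acc=0x3C56C bytes_emitted=0
After char 3 ('d'=29): chars_in_quartet=4 acc=0xF15B1D -> emit F1 5B 1D, reset; bytes_emitted=3
After char 4 ('t'=45): chars_in_quartet=1 acc=0x2D bytes_emitted=3
After char 5 ('n'=39): chars_in_quartet=2 acc=0xB67 bytes_emitted=3
After char 6 ('D'=3): chars_in_quartet=3 acc=0x2D9C3 bytes_emitted=3
After char 7 ('b'=27): chars_in_quartet=4 acc=0xB670DB -> emit B6 70 DB, reset; bytes_emitted=6
After char 8 ('5'=57): chars_in_quartet=1 acc=0x39 bytes_emitted=6
After char 9 ('O'=14): chars_in_quartet=2 acc=0xE4E bytes_emitted=6
After char 10 ('a'=26): chars_in_quartet=3 acc=0x3939A bytes_emitted=6
After char 11 ('N'=13): chars_in_quartet=4 acc=0xE4E68D -> emit E4 E6 8D, reset; bytes_emitted=9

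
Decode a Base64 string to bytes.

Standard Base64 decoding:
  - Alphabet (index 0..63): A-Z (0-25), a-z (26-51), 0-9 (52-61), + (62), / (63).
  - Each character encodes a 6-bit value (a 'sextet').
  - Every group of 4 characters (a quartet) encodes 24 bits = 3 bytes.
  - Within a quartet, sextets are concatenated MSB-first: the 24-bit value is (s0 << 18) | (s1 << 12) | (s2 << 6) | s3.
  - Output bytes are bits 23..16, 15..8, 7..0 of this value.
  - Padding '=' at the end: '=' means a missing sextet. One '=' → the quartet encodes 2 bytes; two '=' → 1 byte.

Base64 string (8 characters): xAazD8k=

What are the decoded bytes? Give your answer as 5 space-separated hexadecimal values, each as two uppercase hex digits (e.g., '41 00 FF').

Answer: C4 06 B3 0F C9

Derivation:
After char 0 ('x'=49): chars_in_quartet=1 acc=0x31 bytes_emitted=0
After char 1 ('A'=0): chars_in_quartet=2 acc=0xC40 bytes_emitted=0
After char 2 ('a'=26): chars_in_quartet=3 acc=0x3101A bytes_emitted=0
After char 3 ('z'=51): chars_in_quartet=4 acc=0xC406B3 -> emit C4 06 B3, reset; bytes_emitted=3
After char 4 ('D'=3): chars_in_quartet=1 acc=0x3 bytes_emitted=3
After char 5 ('8'=60): chars_in_quartet=2 acc=0xFC bytes_emitted=3
After char 6 ('k'=36): chars_in_quartet=3 acc=0x3F24 bytes_emitted=3
Padding '=': partial quartet acc=0x3F24 -> emit 0F C9; bytes_emitted=5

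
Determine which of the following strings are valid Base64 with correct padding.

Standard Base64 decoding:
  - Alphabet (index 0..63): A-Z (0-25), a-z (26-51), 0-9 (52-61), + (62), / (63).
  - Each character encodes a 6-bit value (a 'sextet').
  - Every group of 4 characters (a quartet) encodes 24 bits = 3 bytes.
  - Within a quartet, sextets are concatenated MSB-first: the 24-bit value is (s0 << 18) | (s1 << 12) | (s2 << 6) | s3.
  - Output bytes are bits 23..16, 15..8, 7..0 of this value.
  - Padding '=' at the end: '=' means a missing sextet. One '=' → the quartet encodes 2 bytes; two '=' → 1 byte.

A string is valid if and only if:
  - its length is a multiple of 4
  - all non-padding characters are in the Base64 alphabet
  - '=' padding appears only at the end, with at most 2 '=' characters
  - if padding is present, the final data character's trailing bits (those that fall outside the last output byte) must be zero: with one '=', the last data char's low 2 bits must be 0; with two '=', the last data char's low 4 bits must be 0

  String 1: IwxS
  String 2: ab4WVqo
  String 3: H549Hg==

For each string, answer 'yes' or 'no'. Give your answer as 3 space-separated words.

Answer: yes no yes

Derivation:
String 1: 'IwxS' → valid
String 2: 'ab4WVqo' → invalid (len=7 not mult of 4)
String 3: 'H549Hg==' → valid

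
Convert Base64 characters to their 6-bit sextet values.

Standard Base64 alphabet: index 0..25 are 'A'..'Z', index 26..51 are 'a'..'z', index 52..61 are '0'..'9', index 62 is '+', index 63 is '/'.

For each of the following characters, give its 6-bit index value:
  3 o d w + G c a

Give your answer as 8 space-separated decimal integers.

Answer: 55 40 29 48 62 6 28 26

Derivation:
'3': 0..9 range, 52 + ord('3') − ord('0') = 55
'o': a..z range, 26 + ord('o') − ord('a') = 40
'd': a..z range, 26 + ord('d') − ord('a') = 29
'w': a..z range, 26 + ord('w') − ord('a') = 48
'+': index 62
'G': A..Z range, ord('G') − ord('A') = 6
'c': a..z range, 26 + ord('c') − ord('a') = 28
'a': a..z range, 26 + ord('a') − ord('a') = 26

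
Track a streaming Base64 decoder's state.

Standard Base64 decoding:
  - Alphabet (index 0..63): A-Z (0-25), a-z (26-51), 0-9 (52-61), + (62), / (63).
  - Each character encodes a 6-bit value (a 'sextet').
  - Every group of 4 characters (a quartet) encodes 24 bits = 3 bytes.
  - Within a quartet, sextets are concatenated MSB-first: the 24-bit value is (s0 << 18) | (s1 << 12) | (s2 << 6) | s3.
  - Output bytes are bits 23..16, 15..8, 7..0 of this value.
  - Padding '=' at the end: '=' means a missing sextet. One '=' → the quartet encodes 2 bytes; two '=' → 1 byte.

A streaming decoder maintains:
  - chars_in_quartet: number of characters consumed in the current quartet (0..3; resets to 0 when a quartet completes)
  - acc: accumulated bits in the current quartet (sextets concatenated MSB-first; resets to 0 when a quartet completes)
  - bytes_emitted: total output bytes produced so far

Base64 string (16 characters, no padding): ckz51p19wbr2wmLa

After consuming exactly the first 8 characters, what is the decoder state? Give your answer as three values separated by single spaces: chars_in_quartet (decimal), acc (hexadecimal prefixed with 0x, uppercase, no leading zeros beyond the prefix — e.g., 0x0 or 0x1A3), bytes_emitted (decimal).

Answer: 0 0x0 6

Derivation:
After char 0 ('c'=28): chars_in_quartet=1 acc=0x1C bytes_emitted=0
After char 1 ('k'=36): chars_in_quartet=2 acc=0x724 bytes_emitted=0
After char 2 ('z'=51): chars_in_quartet=3 acc=0x1C933 bytes_emitted=0
After char 3 ('5'=57): chars_in_quartet=4 acc=0x724CF9 -> emit 72 4C F9, reset; bytes_emitted=3
After char 4 ('1'=53): chars_in_quartet=1 acc=0x35 bytes_emitted=3
After char 5 ('p'=41): chars_in_quartet=2 acc=0xD69 bytes_emitted=3
After char 6 ('1'=53): chars_in_quartet=3 acc=0x35A75 bytes_emitted=3
After char 7 ('9'=61): chars_in_quartet=4 acc=0xD69D7D -> emit D6 9D 7D, reset; bytes_emitted=6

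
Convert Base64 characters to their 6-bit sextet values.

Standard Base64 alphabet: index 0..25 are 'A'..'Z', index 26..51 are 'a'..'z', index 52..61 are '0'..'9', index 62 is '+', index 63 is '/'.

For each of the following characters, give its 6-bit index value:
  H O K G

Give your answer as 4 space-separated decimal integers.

Answer: 7 14 10 6

Derivation:
'H': A..Z range, ord('H') − ord('A') = 7
'O': A..Z range, ord('O') − ord('A') = 14
'K': A..Z range, ord('K') − ord('A') = 10
'G': A..Z range, ord('G') − ord('A') = 6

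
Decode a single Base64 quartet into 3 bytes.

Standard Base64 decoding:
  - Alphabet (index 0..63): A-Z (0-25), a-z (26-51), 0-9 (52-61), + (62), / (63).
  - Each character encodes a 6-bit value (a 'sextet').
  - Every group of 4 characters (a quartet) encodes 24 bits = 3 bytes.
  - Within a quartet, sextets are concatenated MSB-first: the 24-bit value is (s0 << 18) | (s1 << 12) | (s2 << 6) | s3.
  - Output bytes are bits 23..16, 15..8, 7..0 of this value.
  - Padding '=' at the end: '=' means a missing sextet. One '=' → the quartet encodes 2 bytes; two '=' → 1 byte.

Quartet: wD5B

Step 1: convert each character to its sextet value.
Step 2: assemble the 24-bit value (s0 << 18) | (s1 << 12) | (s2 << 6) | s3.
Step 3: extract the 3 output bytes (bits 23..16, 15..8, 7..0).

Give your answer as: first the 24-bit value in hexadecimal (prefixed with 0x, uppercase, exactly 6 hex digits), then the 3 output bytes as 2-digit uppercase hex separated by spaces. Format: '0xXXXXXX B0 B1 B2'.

Sextets: w=48, D=3, 5=57, B=1
24-bit: (48<<18) | (3<<12) | (57<<6) | 1
      = 0xC00000 | 0x003000 | 0x000E40 | 0x000001
      = 0xC03E41
Bytes: (v>>16)&0xFF=C0, (v>>8)&0xFF=3E, v&0xFF=41

Answer: 0xC03E41 C0 3E 41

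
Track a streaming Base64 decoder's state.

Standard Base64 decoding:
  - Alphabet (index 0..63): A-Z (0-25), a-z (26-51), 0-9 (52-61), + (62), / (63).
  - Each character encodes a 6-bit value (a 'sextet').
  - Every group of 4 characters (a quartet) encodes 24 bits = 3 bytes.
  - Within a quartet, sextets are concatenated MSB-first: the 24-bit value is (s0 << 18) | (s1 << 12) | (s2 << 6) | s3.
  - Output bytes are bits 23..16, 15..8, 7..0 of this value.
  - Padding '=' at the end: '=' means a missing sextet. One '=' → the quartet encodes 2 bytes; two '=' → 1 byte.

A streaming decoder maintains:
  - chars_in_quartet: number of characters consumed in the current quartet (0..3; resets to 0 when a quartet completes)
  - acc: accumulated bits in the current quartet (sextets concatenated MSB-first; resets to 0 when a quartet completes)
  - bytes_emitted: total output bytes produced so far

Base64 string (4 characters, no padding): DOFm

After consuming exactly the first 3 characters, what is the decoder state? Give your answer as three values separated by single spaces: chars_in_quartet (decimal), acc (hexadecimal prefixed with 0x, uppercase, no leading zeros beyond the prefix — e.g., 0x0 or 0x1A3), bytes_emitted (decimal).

After char 0 ('D'=3): chars_in_quartet=1 acc=0x3 bytes_emitted=0
After char 1 ('O'=14): chars_in_quartet=2 acc=0xCE bytes_emitted=0
After char 2 ('F'=5): chars_in_quartet=3 acc=0x3385 bytes_emitted=0

Answer: 3 0x3385 0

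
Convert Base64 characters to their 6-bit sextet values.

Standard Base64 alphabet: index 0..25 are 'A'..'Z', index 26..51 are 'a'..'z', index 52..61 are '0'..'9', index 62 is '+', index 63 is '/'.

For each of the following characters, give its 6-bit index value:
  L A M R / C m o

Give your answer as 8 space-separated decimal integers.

'L': A..Z range, ord('L') − ord('A') = 11
'A': A..Z range, ord('A') − ord('A') = 0
'M': A..Z range, ord('M') − ord('A') = 12
'R': A..Z range, ord('R') − ord('A') = 17
'/': index 63
'C': A..Z range, ord('C') − ord('A') = 2
'm': a..z range, 26 + ord('m') − ord('a') = 38
'o': a..z range, 26 + ord('o') − ord('a') = 40

Answer: 11 0 12 17 63 2 38 40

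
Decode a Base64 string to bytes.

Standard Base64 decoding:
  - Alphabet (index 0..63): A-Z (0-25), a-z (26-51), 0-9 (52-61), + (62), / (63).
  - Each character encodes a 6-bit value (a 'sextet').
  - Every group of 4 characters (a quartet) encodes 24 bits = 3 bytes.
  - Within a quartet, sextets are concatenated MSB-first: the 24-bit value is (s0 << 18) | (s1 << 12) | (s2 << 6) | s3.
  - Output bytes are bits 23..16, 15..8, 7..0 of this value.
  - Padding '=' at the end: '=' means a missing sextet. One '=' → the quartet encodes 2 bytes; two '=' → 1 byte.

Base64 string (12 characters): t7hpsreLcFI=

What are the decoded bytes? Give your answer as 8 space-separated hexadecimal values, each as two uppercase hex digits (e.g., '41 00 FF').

After char 0 ('t'=45): chars_in_quartet=1 acc=0x2D bytes_emitted=0
After char 1 ('7'=59): chars_in_quartet=2 acc=0xB7B bytes_emitted=0
After char 2 ('h'=33): chars_in_quartet=3 acc=0x2DEE1 bytes_emitted=0
After char 3 ('p'=41): chars_in_quartet=4 acc=0xB7B869 -> emit B7 B8 69, reset; bytes_emitted=3
After char 4 ('s'=44): chars_in_quartet=1 acc=0x2C bytes_emitted=3
After char 5 ('r'=43): chars_in_quartet=2 acc=0xB2B bytes_emitted=3
After char 6 ('e'=30): chars_in_quartet=3 acc=0x2CADE bytes_emitted=3
After char 7 ('L'=11): chars_in_quartet=4 acc=0xB2B78B -> emit B2 B7 8B, reset; bytes_emitted=6
After char 8 ('c'=28): chars_in_quartet=1 acc=0x1C bytes_emitted=6
After char 9 ('F'=5): chars_in_quartet=2 acc=0x705 bytes_emitted=6
After char 10 ('I'=8): chars_in_quartet=3 acc=0x1C148 bytes_emitted=6
Padding '=': partial quartet acc=0x1C148 -> emit 70 52; bytes_emitted=8

Answer: B7 B8 69 B2 B7 8B 70 52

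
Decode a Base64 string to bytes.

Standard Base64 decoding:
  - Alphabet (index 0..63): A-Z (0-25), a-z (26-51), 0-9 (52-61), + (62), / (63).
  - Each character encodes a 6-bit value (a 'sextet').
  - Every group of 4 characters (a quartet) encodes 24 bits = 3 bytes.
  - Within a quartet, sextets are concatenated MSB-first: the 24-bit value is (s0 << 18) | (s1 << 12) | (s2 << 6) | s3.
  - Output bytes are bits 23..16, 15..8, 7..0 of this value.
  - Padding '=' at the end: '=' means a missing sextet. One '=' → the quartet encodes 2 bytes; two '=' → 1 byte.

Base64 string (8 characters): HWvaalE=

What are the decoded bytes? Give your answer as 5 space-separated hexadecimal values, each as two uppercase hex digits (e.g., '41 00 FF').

After char 0 ('H'=7): chars_in_quartet=1 acc=0x7 bytes_emitted=0
After char 1 ('W'=22): chars_in_quartet=2 acc=0x1D6 bytes_emitted=0
After char 2 ('v'=47): chars_in_quartet=3 acc=0x75AF bytes_emitted=0
After char 3 ('a'=26): chars_in_quartet=4 acc=0x1D6BDA -> emit 1D 6B DA, reset; bytes_emitted=3
After char 4 ('a'=26): chars_in_quartet=1 acc=0x1A bytes_emitted=3
After char 5 ('l'=37): chars_in_quartet=2 acc=0x6A5 bytes_emitted=3
After char 6 ('E'=4): chars_in_quartet=3 acc=0x1A944 bytes_emitted=3
Padding '=': partial quartet acc=0x1A944 -> emit 6A 51; bytes_emitted=5

Answer: 1D 6B DA 6A 51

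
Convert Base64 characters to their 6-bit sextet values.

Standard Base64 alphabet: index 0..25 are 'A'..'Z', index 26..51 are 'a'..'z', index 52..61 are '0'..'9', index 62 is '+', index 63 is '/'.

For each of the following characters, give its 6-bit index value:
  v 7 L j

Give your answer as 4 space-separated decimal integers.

Answer: 47 59 11 35

Derivation:
'v': a..z range, 26 + ord('v') − ord('a') = 47
'7': 0..9 range, 52 + ord('7') − ord('0') = 59
'L': A..Z range, ord('L') − ord('A') = 11
'j': a..z range, 26 + ord('j') − ord('a') = 35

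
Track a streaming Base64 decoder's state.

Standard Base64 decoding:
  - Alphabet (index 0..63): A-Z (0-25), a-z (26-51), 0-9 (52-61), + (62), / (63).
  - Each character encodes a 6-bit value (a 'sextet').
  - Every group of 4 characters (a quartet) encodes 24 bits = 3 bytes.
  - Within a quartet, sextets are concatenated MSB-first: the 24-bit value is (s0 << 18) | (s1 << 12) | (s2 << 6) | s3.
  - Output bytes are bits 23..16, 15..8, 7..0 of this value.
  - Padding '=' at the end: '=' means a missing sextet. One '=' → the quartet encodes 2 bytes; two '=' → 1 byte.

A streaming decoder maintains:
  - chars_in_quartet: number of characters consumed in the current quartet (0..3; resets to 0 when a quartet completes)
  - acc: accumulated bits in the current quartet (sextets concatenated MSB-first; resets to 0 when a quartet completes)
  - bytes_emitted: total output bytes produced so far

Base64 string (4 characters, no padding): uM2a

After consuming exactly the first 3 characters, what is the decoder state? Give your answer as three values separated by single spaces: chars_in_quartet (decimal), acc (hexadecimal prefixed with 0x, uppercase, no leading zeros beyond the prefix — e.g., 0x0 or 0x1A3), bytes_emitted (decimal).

Answer: 3 0x2E336 0

Derivation:
After char 0 ('u'=46): chars_in_quartet=1 acc=0x2E bytes_emitted=0
After char 1 ('M'=12): chars_in_quartet=2 acc=0xB8C bytes_emitted=0
After char 2 ('2'=54): chars_in_quartet=3 acc=0x2E336 bytes_emitted=0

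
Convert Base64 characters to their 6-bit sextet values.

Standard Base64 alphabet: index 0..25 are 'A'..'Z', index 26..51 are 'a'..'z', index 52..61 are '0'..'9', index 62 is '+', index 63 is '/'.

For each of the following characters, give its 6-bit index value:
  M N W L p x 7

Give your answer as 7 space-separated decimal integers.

'M': A..Z range, ord('M') − ord('A') = 12
'N': A..Z range, ord('N') − ord('A') = 13
'W': A..Z range, ord('W') − ord('A') = 22
'L': A..Z range, ord('L') − ord('A') = 11
'p': a..z range, 26 + ord('p') − ord('a') = 41
'x': a..z range, 26 + ord('x') − ord('a') = 49
'7': 0..9 range, 52 + ord('7') − ord('0') = 59

Answer: 12 13 22 11 41 49 59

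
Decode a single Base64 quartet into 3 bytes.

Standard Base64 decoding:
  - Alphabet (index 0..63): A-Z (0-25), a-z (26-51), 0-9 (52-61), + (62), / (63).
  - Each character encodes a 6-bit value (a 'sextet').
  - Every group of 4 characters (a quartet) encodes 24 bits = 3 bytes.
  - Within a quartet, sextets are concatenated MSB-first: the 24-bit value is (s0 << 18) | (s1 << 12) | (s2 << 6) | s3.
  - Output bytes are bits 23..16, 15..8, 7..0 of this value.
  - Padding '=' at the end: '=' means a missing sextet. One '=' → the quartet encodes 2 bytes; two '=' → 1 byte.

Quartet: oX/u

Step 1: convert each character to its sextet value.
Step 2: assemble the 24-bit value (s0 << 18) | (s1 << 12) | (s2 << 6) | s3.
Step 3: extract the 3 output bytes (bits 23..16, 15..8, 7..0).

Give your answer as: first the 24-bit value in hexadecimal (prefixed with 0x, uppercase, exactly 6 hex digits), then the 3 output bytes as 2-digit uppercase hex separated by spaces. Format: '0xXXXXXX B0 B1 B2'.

Answer: 0xA17FEE A1 7F EE

Derivation:
Sextets: o=40, X=23, /=63, u=46
24-bit: (40<<18) | (23<<12) | (63<<6) | 46
      = 0xA00000 | 0x017000 | 0x000FC0 | 0x00002E
      = 0xA17FEE
Bytes: (v>>16)&0xFF=A1, (v>>8)&0xFF=7F, v&0xFF=EE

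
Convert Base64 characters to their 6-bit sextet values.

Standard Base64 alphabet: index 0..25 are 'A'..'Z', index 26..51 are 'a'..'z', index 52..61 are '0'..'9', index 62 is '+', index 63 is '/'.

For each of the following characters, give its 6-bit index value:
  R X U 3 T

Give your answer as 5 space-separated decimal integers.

'R': A..Z range, ord('R') − ord('A') = 17
'X': A..Z range, ord('X') − ord('A') = 23
'U': A..Z range, ord('U') − ord('A') = 20
'3': 0..9 range, 52 + ord('3') − ord('0') = 55
'T': A..Z range, ord('T') − ord('A') = 19

Answer: 17 23 20 55 19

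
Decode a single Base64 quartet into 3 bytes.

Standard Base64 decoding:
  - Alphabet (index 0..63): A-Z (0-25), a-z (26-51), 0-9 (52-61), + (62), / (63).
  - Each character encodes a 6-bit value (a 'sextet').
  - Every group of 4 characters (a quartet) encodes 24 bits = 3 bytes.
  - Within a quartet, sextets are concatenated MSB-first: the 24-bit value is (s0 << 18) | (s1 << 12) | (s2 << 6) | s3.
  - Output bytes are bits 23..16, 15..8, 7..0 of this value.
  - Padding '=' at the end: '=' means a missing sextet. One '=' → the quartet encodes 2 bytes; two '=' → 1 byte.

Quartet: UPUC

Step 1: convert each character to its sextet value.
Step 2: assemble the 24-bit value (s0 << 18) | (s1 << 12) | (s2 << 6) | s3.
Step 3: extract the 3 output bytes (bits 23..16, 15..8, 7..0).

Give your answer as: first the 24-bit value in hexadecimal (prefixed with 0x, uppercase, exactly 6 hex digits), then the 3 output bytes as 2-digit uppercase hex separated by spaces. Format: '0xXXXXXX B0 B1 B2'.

Answer: 0x50F502 50 F5 02

Derivation:
Sextets: U=20, P=15, U=20, C=2
24-bit: (20<<18) | (15<<12) | (20<<6) | 2
      = 0x500000 | 0x00F000 | 0x000500 | 0x000002
      = 0x50F502
Bytes: (v>>16)&0xFF=50, (v>>8)&0xFF=F5, v&0xFF=02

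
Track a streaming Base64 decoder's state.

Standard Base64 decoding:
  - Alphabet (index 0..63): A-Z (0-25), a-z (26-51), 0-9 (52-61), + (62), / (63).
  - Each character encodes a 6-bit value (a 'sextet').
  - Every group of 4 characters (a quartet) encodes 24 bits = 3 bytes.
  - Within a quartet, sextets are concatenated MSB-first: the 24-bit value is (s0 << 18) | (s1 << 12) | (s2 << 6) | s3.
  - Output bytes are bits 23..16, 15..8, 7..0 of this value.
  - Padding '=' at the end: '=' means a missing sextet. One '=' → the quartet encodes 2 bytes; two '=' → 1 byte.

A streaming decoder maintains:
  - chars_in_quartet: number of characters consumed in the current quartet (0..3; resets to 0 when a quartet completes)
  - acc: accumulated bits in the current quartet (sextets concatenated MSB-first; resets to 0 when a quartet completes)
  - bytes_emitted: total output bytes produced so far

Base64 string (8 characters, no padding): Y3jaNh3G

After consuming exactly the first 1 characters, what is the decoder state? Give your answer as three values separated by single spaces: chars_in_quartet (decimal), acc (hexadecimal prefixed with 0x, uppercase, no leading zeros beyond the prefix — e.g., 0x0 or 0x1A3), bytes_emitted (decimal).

After char 0 ('Y'=24): chars_in_quartet=1 acc=0x18 bytes_emitted=0

Answer: 1 0x18 0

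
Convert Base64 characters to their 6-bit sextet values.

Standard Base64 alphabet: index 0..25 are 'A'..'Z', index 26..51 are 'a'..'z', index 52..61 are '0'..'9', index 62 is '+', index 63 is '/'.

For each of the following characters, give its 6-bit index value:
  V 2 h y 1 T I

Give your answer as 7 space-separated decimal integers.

Answer: 21 54 33 50 53 19 8

Derivation:
'V': A..Z range, ord('V') − ord('A') = 21
'2': 0..9 range, 52 + ord('2') − ord('0') = 54
'h': a..z range, 26 + ord('h') − ord('a') = 33
'y': a..z range, 26 + ord('y') − ord('a') = 50
'1': 0..9 range, 52 + ord('1') − ord('0') = 53
'T': A..Z range, ord('T') − ord('A') = 19
'I': A..Z range, ord('I') − ord('A') = 8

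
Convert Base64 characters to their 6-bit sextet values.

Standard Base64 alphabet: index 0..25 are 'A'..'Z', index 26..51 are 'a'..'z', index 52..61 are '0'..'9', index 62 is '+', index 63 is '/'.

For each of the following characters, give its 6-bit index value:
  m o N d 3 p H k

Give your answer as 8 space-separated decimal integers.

'm': a..z range, 26 + ord('m') − ord('a') = 38
'o': a..z range, 26 + ord('o') − ord('a') = 40
'N': A..Z range, ord('N') − ord('A') = 13
'd': a..z range, 26 + ord('d') − ord('a') = 29
'3': 0..9 range, 52 + ord('3') − ord('0') = 55
'p': a..z range, 26 + ord('p') − ord('a') = 41
'H': A..Z range, ord('H') − ord('A') = 7
'k': a..z range, 26 + ord('k') − ord('a') = 36

Answer: 38 40 13 29 55 41 7 36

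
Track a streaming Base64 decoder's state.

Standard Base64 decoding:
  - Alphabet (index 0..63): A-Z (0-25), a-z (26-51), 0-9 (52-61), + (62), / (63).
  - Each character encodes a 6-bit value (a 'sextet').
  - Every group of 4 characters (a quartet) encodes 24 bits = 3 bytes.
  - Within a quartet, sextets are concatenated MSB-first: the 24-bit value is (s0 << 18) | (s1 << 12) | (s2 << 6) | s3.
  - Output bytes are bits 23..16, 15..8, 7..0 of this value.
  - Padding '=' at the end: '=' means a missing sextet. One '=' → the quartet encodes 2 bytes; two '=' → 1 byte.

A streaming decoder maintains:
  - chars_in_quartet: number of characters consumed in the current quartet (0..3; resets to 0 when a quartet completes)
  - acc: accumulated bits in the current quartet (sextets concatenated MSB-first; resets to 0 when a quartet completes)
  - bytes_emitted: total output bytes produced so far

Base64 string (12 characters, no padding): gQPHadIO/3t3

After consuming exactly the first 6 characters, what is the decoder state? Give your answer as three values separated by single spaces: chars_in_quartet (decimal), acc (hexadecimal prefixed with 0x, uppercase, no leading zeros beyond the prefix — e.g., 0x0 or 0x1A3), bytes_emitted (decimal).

Answer: 2 0x69D 3

Derivation:
After char 0 ('g'=32): chars_in_quartet=1 acc=0x20 bytes_emitted=0
After char 1 ('Q'=16): chars_in_quartet=2 acc=0x810 bytes_emitted=0
After char 2 ('P'=15): chars_in_quartet=3 acc=0x2040F bytes_emitted=0
After char 3 ('H'=7): chars_in_quartet=4 acc=0x8103C7 -> emit 81 03 C7, reset; bytes_emitted=3
After char 4 ('a'=26): chars_in_quartet=1 acc=0x1A bytes_emitted=3
After char 5 ('d'=29): chars_in_quartet=2 acc=0x69D bytes_emitted=3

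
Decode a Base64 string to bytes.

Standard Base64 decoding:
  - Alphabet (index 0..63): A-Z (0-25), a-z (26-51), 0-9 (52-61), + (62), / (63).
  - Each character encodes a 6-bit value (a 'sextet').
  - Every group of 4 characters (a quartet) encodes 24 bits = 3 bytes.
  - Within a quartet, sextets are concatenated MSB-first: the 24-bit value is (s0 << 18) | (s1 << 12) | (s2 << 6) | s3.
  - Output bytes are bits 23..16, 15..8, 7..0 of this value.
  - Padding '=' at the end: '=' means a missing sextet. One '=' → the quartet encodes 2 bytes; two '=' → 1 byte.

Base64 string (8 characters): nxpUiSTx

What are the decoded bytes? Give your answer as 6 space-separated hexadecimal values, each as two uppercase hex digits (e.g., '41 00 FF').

Answer: 9F 1A 54 89 24 F1

Derivation:
After char 0 ('n'=39): chars_in_quartet=1 acc=0x27 bytes_emitted=0
After char 1 ('x'=49): chars_in_quartet=2 acc=0x9F1 bytes_emitted=0
After char 2 ('p'=41): chars_in_quartet=3 acc=0x27C69 bytes_emitted=0
After char 3 ('U'=20): chars_in_quartet=4 acc=0x9F1A54 -> emit 9F 1A 54, reset; bytes_emitted=3
After char 4 ('i'=34): chars_in_quartet=1 acc=0x22 bytes_emitted=3
After char 5 ('S'=18): chars_in_quartet=2 acc=0x892 bytes_emitted=3
After char 6 ('T'=19): chars_in_quartet=3 acc=0x22493 bytes_emitted=3
After char 7 ('x'=49): chars_in_quartet=4 acc=0x8924F1 -> emit 89 24 F1, reset; bytes_emitted=6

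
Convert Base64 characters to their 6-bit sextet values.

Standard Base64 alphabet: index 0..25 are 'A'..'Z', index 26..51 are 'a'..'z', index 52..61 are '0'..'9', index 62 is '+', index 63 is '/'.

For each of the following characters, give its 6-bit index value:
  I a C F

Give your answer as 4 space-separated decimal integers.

Answer: 8 26 2 5

Derivation:
'I': A..Z range, ord('I') − ord('A') = 8
'a': a..z range, 26 + ord('a') − ord('a') = 26
'C': A..Z range, ord('C') − ord('A') = 2
'F': A..Z range, ord('F') − ord('A') = 5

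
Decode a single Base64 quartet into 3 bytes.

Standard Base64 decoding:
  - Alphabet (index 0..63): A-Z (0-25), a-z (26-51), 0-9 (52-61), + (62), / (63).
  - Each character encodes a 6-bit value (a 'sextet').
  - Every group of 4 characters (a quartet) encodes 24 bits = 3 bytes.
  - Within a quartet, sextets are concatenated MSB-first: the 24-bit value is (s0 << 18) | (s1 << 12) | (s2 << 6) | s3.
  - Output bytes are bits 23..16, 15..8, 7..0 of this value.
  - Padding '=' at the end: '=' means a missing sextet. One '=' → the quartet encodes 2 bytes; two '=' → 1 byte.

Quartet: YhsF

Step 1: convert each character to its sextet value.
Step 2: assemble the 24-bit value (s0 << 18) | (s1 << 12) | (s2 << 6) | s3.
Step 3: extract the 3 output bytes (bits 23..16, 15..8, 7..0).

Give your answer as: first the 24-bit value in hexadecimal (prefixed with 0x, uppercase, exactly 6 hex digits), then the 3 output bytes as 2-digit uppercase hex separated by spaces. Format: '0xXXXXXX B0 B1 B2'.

Answer: 0x621B05 62 1B 05

Derivation:
Sextets: Y=24, h=33, s=44, F=5
24-bit: (24<<18) | (33<<12) | (44<<6) | 5
      = 0x600000 | 0x021000 | 0x000B00 | 0x000005
      = 0x621B05
Bytes: (v>>16)&0xFF=62, (v>>8)&0xFF=1B, v&0xFF=05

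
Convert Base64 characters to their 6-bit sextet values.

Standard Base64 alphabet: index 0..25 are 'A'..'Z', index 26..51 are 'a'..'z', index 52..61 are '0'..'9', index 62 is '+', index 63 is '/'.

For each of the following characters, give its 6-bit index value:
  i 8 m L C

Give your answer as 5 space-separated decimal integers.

Answer: 34 60 38 11 2

Derivation:
'i': a..z range, 26 + ord('i') − ord('a') = 34
'8': 0..9 range, 52 + ord('8') − ord('0') = 60
'm': a..z range, 26 + ord('m') − ord('a') = 38
'L': A..Z range, ord('L') − ord('A') = 11
'C': A..Z range, ord('C') − ord('A') = 2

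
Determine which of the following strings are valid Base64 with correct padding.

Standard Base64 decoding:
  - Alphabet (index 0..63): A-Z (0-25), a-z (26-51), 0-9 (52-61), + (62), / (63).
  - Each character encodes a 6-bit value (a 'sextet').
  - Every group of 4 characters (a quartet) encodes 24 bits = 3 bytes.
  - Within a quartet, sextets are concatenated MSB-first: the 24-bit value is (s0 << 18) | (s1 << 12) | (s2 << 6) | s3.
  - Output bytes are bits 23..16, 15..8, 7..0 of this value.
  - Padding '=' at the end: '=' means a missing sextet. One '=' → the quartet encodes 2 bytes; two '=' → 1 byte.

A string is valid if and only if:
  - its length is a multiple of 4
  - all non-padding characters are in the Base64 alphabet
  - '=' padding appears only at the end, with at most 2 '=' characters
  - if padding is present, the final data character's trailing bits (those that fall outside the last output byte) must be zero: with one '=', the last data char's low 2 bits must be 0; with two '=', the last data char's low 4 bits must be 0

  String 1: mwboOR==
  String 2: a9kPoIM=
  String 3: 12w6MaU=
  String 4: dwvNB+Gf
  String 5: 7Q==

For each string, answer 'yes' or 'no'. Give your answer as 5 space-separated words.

String 1: 'mwboOR==' → invalid (bad trailing bits)
String 2: 'a9kPoIM=' → valid
String 3: '12w6MaU=' → valid
String 4: 'dwvNB+Gf' → valid
String 5: '7Q==' → valid

Answer: no yes yes yes yes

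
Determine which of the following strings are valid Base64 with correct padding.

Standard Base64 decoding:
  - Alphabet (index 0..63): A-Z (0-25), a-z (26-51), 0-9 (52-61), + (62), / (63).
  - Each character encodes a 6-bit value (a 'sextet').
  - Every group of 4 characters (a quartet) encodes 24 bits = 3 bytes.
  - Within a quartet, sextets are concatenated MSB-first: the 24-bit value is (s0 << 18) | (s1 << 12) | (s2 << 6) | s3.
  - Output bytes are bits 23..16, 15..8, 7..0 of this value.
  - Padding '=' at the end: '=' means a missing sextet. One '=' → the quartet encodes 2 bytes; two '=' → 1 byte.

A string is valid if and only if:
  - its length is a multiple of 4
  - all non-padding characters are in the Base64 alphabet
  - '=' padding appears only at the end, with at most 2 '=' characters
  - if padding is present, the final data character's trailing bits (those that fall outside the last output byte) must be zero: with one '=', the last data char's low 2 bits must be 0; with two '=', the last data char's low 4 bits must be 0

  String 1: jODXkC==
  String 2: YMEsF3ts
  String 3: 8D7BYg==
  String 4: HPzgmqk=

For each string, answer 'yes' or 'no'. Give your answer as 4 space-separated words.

String 1: 'jODXkC==' → invalid (bad trailing bits)
String 2: 'YMEsF3ts' → valid
String 3: '8D7BYg==' → valid
String 4: 'HPzgmqk=' → valid

Answer: no yes yes yes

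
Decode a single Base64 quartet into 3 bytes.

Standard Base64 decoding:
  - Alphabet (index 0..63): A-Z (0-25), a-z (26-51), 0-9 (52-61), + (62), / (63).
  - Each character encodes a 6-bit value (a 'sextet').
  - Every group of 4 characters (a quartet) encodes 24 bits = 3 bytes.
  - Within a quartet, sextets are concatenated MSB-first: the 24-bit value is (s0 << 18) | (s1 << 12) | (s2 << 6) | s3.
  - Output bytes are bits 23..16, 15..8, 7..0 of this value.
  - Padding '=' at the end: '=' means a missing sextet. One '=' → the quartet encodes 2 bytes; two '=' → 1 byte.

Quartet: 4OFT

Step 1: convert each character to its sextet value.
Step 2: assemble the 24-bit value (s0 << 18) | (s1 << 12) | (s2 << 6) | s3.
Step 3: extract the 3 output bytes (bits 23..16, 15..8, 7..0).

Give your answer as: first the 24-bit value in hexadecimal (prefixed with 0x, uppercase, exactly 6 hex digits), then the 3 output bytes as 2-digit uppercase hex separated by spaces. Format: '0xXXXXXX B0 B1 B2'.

Answer: 0xE0E153 E0 E1 53

Derivation:
Sextets: 4=56, O=14, F=5, T=19
24-bit: (56<<18) | (14<<12) | (5<<6) | 19
      = 0xE00000 | 0x00E000 | 0x000140 | 0x000013
      = 0xE0E153
Bytes: (v>>16)&0xFF=E0, (v>>8)&0xFF=E1, v&0xFF=53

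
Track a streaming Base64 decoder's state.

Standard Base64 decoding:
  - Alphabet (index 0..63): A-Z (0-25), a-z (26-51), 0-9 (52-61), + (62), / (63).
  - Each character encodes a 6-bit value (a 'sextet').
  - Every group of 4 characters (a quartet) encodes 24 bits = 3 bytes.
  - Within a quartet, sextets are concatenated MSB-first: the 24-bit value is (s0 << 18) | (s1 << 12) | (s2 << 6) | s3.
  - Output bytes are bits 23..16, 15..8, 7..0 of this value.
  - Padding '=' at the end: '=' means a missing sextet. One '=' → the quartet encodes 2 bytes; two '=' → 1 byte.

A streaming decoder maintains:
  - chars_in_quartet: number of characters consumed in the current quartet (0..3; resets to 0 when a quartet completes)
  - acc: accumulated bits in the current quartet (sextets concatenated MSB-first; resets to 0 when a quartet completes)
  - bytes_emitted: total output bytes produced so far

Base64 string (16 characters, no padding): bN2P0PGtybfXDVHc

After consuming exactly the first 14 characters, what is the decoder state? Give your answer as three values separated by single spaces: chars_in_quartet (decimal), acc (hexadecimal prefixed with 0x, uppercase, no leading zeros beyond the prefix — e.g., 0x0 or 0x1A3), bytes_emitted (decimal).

Answer: 2 0xD5 9

Derivation:
After char 0 ('b'=27): chars_in_quartet=1 acc=0x1B bytes_emitted=0
After char 1 ('N'=13): chars_in_quartet=2 acc=0x6CD bytes_emitted=0
After char 2 ('2'=54): chars_in_quartet=3 acc=0x1B376 bytes_emitted=0
After char 3 ('P'=15): chars_in_quartet=4 acc=0x6CDD8F -> emit 6C DD 8F, reset; bytes_emitted=3
After char 4 ('0'=52): chars_in_quartet=1 acc=0x34 bytes_emitted=3
After char 5 ('P'=15): chars_in_quartet=2 acc=0xD0F bytes_emitted=3
After char 6 ('G'=6): chars_in_quartet=3 acc=0x343C6 bytes_emitted=3
After char 7 ('t'=45): chars_in_quartet=4 acc=0xD0F1AD -> emit D0 F1 AD, reset; bytes_emitted=6
After char 8 ('y'=50): chars_in_quartet=1 acc=0x32 bytes_emitted=6
After char 9 ('b'=27): chars_in_quartet=2 acc=0xC9B bytes_emitted=6
After char 10 ('f'=31): chars_in_quartet=3 acc=0x326DF bytes_emitted=6
After char 11 ('X'=23): chars_in_quartet=4 acc=0xC9B7D7 -> emit C9 B7 D7, reset; bytes_emitted=9
After char 12 ('D'=3): chars_in_quartet=1 acc=0x3 bytes_emitted=9
After char 13 ('V'=21): chars_in_quartet=2 acc=0xD5 bytes_emitted=9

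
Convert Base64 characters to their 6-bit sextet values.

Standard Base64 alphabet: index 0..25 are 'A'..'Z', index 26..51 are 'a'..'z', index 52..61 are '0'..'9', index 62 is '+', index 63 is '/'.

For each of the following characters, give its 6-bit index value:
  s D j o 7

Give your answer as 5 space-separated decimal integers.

Answer: 44 3 35 40 59

Derivation:
's': a..z range, 26 + ord('s') − ord('a') = 44
'D': A..Z range, ord('D') − ord('A') = 3
'j': a..z range, 26 + ord('j') − ord('a') = 35
'o': a..z range, 26 + ord('o') − ord('a') = 40
'7': 0..9 range, 52 + ord('7') − ord('0') = 59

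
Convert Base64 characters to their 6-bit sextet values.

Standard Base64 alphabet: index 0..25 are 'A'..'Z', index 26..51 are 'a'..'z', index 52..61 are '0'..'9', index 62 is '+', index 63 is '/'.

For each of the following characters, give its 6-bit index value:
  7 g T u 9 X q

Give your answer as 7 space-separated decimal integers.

'7': 0..9 range, 52 + ord('7') − ord('0') = 59
'g': a..z range, 26 + ord('g') − ord('a') = 32
'T': A..Z range, ord('T') − ord('A') = 19
'u': a..z range, 26 + ord('u') − ord('a') = 46
'9': 0..9 range, 52 + ord('9') − ord('0') = 61
'X': A..Z range, ord('X') − ord('A') = 23
'q': a..z range, 26 + ord('q') − ord('a') = 42

Answer: 59 32 19 46 61 23 42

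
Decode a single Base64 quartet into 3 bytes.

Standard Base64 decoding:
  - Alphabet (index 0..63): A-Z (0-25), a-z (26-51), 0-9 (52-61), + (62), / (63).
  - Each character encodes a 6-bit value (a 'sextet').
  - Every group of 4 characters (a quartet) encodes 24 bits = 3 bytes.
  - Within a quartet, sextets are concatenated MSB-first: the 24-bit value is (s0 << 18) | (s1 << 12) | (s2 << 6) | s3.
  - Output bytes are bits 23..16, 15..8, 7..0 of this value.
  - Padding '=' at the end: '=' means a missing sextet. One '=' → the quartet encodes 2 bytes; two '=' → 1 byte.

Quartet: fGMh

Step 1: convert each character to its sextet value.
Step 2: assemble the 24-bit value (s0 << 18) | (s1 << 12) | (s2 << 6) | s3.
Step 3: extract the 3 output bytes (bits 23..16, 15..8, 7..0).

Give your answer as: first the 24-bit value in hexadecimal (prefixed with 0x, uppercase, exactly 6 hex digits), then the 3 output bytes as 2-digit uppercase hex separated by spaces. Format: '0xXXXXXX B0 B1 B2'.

Sextets: f=31, G=6, M=12, h=33
24-bit: (31<<18) | (6<<12) | (12<<6) | 33
      = 0x7C0000 | 0x006000 | 0x000300 | 0x000021
      = 0x7C6321
Bytes: (v>>16)&0xFF=7C, (v>>8)&0xFF=63, v&0xFF=21

Answer: 0x7C6321 7C 63 21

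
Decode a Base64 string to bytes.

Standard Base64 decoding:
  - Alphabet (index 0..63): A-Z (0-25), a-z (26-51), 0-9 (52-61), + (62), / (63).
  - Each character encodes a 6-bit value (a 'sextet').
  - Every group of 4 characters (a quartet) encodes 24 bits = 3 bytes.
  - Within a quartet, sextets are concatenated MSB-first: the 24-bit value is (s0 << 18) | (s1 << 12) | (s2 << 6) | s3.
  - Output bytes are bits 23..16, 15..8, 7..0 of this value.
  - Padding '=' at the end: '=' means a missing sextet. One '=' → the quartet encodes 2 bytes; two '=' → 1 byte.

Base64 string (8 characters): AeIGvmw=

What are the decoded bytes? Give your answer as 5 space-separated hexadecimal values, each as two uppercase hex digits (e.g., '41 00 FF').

Answer: 01 E2 06 BE 6C

Derivation:
After char 0 ('A'=0): chars_in_quartet=1 acc=0x0 bytes_emitted=0
After char 1 ('e'=30): chars_in_quartet=2 acc=0x1E bytes_emitted=0
After char 2 ('I'=8): chars_in_quartet=3 acc=0x788 bytes_emitted=0
After char 3 ('G'=6): chars_in_quartet=4 acc=0x1E206 -> emit 01 E2 06, reset; bytes_emitted=3
After char 4 ('v'=47): chars_in_quartet=1 acc=0x2F bytes_emitted=3
After char 5 ('m'=38): chars_in_quartet=2 acc=0xBE6 bytes_emitted=3
After char 6 ('w'=48): chars_in_quartet=3 acc=0x2F9B0 bytes_emitted=3
Padding '=': partial quartet acc=0x2F9B0 -> emit BE 6C; bytes_emitted=5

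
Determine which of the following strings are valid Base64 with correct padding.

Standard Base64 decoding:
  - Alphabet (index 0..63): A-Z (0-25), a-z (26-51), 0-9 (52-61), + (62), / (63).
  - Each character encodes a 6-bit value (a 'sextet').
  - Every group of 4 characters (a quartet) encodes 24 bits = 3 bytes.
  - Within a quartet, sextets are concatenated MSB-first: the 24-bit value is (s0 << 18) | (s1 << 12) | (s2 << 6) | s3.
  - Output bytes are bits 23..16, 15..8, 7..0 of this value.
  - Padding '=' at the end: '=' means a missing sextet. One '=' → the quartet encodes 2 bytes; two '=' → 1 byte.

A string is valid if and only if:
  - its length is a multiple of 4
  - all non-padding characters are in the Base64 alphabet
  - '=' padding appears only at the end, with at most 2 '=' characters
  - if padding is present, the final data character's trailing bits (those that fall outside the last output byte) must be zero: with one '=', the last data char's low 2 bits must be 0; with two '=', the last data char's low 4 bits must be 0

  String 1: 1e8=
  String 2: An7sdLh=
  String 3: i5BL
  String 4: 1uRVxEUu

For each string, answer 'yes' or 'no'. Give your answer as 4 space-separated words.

String 1: '1e8=' → valid
String 2: 'An7sdLh=' → invalid (bad trailing bits)
String 3: 'i5BL' → valid
String 4: '1uRVxEUu' → valid

Answer: yes no yes yes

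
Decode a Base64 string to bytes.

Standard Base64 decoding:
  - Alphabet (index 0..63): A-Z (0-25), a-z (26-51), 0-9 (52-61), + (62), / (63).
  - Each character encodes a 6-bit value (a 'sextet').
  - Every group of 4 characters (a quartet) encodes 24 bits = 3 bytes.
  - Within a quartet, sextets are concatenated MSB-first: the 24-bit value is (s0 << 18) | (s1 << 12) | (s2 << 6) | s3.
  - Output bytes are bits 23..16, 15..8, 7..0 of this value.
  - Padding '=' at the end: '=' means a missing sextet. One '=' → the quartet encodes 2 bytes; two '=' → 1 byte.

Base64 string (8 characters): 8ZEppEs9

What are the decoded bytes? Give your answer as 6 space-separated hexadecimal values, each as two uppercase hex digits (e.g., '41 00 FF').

After char 0 ('8'=60): chars_in_quartet=1 acc=0x3C bytes_emitted=0
After char 1 ('Z'=25): chars_in_quartet=2 acc=0xF19 bytes_emitted=0
After char 2 ('E'=4): chars_in_quartet=3 acc=0x3C644 bytes_emitted=0
After char 3 ('p'=41): chars_in_quartet=4 acc=0xF19129 -> emit F1 91 29, reset; bytes_emitted=3
After char 4 ('p'=41): chars_in_quartet=1 acc=0x29 bytes_emitted=3
After char 5 ('E'=4): chars_in_quartet=2 acc=0xA44 bytes_emitted=3
After char 6 ('s'=44): chars_in_quartet=3 acc=0x2912C bytes_emitted=3
After char 7 ('9'=61): chars_in_quartet=4 acc=0xA44B3D -> emit A4 4B 3D, reset; bytes_emitted=6

Answer: F1 91 29 A4 4B 3D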